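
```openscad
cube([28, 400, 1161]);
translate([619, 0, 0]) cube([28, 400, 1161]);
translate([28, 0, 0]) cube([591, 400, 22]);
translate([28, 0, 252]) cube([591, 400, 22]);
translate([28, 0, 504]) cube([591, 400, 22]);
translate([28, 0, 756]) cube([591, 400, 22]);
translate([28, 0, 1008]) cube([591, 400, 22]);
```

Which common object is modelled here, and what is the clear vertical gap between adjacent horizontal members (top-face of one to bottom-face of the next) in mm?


A bookshelf. The clear shelf gap is 230 mm.

Two tall side panels with 5 horizontal boards between them — a bookshelf. The first two shelf undersides are at z = 0 and z = 252; with shelf thickness 22, the clear gap is 252 − 0 − 22 = 230 mm.


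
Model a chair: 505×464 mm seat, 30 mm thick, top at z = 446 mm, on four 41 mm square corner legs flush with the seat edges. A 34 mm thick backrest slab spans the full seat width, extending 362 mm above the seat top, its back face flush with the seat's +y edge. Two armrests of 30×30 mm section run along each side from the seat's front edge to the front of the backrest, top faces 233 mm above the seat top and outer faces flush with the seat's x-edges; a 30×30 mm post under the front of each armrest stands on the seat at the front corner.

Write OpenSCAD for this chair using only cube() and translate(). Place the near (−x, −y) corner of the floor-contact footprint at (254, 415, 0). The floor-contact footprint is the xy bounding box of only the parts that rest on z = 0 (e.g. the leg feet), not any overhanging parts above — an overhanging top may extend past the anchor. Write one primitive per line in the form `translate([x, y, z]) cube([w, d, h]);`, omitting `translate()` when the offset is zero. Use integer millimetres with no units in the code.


translate([254, 415, 416]) cube([505, 464, 30]);
translate([254, 415, 0]) cube([41, 41, 416]);
translate([718, 415, 0]) cube([41, 41, 416]);
translate([254, 838, 0]) cube([41, 41, 416]);
translate([718, 838, 0]) cube([41, 41, 416]);
translate([254, 845, 446]) cube([505, 34, 362]);
translate([254, 415, 649]) cube([30, 430, 30]);
translate([729, 415, 649]) cube([30, 430, 30]);
translate([254, 415, 446]) cube([30, 30, 203]);
translate([729, 415, 446]) cube([30, 30, 203]);


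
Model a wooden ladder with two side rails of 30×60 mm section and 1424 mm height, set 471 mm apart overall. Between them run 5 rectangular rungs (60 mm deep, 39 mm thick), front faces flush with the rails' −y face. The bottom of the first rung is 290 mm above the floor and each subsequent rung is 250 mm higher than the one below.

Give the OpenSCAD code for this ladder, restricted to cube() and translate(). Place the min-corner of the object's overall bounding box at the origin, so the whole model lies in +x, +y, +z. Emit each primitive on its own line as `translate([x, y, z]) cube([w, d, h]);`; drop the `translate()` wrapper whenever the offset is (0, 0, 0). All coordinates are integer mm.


cube([30, 60, 1424]);
translate([441, 0, 0]) cube([30, 60, 1424]);
translate([30, 0, 290]) cube([411, 60, 39]);
translate([30, 0, 540]) cube([411, 60, 39]);
translate([30, 0, 790]) cube([411, 60, 39]);
translate([30, 0, 1040]) cube([411, 60, 39]);
translate([30, 0, 1290]) cube([411, 60, 39]);


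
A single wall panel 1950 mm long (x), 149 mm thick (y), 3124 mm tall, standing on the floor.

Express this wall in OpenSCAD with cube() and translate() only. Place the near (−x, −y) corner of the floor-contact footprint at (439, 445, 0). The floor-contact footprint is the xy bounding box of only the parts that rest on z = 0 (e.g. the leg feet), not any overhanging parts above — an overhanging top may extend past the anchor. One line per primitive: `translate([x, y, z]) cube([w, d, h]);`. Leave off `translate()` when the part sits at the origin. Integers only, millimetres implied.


translate([439, 445, 0]) cube([1950, 149, 3124]);


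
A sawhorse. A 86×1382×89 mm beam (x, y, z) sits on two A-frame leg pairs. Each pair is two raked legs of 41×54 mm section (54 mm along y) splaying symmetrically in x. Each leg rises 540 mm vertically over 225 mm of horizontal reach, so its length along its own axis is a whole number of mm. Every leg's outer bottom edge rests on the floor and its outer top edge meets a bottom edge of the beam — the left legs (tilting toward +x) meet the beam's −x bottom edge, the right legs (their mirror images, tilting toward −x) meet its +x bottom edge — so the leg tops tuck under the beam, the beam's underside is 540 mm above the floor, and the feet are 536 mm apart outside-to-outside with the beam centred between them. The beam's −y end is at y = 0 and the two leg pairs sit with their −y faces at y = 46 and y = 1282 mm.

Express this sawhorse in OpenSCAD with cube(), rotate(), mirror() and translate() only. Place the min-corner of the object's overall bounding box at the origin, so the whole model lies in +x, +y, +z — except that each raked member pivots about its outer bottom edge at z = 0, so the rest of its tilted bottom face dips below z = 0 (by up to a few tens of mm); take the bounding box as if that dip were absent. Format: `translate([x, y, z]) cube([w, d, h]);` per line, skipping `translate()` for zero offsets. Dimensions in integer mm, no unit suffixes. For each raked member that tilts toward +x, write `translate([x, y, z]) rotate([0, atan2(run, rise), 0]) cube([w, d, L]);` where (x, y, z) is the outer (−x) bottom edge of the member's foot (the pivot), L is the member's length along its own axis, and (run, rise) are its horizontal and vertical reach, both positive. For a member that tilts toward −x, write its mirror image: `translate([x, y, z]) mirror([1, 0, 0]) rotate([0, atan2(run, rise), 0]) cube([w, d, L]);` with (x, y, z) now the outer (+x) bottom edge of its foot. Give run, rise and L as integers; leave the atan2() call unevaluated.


translate([225, 0, 540]) cube([86, 1382, 89]);
translate([0, 46, 0]) rotate([0, atan2(225, 540), 0]) cube([41, 54, 585]);
translate([536, 46, 0]) mirror([1, 0, 0]) rotate([0, atan2(225, 540), 0]) cube([41, 54, 585]);
translate([0, 1282, 0]) rotate([0, atan2(225, 540), 0]) cube([41, 54, 585]);
translate([536, 1282, 0]) mirror([1, 0, 0]) rotate([0, atan2(225, 540), 0]) cube([41, 54, 585]);


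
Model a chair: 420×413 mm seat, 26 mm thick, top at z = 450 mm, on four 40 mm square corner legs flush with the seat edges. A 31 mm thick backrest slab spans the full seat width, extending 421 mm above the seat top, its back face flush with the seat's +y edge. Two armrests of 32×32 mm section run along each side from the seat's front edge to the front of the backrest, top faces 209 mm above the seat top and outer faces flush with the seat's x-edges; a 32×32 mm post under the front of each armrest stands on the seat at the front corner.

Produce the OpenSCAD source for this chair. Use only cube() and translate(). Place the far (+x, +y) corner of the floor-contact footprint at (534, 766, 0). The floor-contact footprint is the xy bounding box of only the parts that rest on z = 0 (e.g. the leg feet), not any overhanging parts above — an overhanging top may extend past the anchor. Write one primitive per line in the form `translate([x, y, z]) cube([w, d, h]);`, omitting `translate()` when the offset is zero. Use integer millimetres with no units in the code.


translate([114, 353, 424]) cube([420, 413, 26]);
translate([114, 353, 0]) cube([40, 40, 424]);
translate([494, 353, 0]) cube([40, 40, 424]);
translate([114, 726, 0]) cube([40, 40, 424]);
translate([494, 726, 0]) cube([40, 40, 424]);
translate([114, 735, 450]) cube([420, 31, 421]);
translate([114, 353, 627]) cube([32, 382, 32]);
translate([502, 353, 627]) cube([32, 382, 32]);
translate([114, 353, 450]) cube([32, 32, 177]);
translate([502, 353, 450]) cube([32, 32, 177]);


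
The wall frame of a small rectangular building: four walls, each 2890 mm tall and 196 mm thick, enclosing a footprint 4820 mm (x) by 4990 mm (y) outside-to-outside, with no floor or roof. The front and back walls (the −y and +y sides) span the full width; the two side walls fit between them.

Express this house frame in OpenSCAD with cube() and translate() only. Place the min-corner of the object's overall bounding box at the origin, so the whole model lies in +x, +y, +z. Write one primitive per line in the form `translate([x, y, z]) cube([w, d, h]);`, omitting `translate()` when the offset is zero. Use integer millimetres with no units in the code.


cube([4820, 196, 2890]);
translate([0, 4794, 0]) cube([4820, 196, 2890]);
translate([0, 196, 0]) cube([196, 4598, 2890]);
translate([4624, 196, 0]) cube([196, 4598, 2890]);


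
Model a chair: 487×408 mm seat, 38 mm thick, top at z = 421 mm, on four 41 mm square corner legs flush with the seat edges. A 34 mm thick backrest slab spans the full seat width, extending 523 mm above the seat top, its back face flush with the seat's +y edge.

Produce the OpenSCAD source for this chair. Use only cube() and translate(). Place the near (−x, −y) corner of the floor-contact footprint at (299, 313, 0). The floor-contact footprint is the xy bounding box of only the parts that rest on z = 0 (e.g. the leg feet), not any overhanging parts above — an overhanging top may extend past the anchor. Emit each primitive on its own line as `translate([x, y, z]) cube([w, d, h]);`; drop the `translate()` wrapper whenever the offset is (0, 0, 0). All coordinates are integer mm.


translate([299, 313, 383]) cube([487, 408, 38]);
translate([299, 313, 0]) cube([41, 41, 383]);
translate([745, 313, 0]) cube([41, 41, 383]);
translate([299, 680, 0]) cube([41, 41, 383]);
translate([745, 680, 0]) cube([41, 41, 383]);
translate([299, 687, 421]) cube([487, 34, 523]);


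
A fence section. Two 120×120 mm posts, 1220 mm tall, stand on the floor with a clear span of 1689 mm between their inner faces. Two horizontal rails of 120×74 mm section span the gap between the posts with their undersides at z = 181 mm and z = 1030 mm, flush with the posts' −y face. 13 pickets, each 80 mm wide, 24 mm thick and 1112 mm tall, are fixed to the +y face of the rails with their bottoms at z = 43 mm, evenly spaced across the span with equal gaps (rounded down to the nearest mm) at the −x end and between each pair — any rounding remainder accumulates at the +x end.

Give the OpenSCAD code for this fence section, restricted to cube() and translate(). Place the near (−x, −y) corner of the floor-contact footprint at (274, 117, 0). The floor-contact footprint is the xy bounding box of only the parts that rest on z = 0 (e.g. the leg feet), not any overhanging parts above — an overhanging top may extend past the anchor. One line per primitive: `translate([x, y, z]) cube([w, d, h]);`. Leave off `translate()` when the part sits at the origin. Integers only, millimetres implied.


translate([274, 117, 0]) cube([120, 120, 1220]);
translate([2083, 117, 0]) cube([120, 120, 1220]);
translate([394, 117, 181]) cube([1689, 120, 74]);
translate([394, 117, 1030]) cube([1689, 120, 74]);
translate([440, 237, 43]) cube([80, 24, 1112]);
translate([566, 237, 43]) cube([80, 24, 1112]);
translate([692, 237, 43]) cube([80, 24, 1112]);
translate([818, 237, 43]) cube([80, 24, 1112]);
translate([944, 237, 43]) cube([80, 24, 1112]);
translate([1070, 237, 43]) cube([80, 24, 1112]);
translate([1196, 237, 43]) cube([80, 24, 1112]);
translate([1322, 237, 43]) cube([80, 24, 1112]);
translate([1448, 237, 43]) cube([80, 24, 1112]);
translate([1574, 237, 43]) cube([80, 24, 1112]);
translate([1700, 237, 43]) cube([80, 24, 1112]);
translate([1826, 237, 43]) cube([80, 24, 1112]);
translate([1952, 237, 43]) cube([80, 24, 1112]);


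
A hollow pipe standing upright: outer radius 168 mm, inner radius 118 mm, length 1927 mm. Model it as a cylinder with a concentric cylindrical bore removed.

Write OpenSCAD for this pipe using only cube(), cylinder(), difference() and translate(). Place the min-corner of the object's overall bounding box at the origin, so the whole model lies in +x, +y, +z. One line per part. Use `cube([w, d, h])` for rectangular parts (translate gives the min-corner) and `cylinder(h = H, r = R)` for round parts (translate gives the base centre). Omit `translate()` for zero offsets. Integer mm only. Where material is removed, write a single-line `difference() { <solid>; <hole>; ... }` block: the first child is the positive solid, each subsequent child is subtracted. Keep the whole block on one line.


difference() { translate([168, 168, 0]) cylinder(h = 1927, r = 168); translate([168, 168, 0]) cylinder(h = 1927, r = 118); }


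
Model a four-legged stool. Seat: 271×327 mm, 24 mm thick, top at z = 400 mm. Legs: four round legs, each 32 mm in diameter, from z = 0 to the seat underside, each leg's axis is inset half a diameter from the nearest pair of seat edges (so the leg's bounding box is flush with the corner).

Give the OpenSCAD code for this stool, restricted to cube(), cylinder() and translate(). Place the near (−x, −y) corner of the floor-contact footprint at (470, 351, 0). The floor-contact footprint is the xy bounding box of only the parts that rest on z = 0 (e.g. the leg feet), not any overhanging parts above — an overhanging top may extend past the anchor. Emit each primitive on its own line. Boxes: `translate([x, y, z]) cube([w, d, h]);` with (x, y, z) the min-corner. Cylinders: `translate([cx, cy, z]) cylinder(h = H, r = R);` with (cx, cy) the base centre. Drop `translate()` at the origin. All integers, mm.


// leg_h = 400 - 24 = 376
translate([470, 351, 376]) cube([271, 327, 24]);
translate([486, 367, 0]) cylinder(h = 376, r = 16);
translate([725, 367, 0]) cylinder(h = 376, r = 16);
translate([486, 662, 0]) cylinder(h = 376, r = 16);
translate([725, 662, 0]) cylinder(h = 376, r = 16);


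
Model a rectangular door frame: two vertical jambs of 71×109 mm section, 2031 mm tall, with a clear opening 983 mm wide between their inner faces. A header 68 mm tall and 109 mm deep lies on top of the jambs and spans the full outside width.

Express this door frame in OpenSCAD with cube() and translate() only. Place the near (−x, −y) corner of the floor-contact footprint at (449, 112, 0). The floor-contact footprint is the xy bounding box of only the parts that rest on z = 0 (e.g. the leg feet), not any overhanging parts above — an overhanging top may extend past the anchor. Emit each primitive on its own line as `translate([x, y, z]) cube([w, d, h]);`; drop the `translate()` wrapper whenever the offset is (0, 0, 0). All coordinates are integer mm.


translate([449, 112, 0]) cube([71, 109, 2031]);
translate([1503, 112, 0]) cube([71, 109, 2031]);
translate([449, 112, 2031]) cube([1125, 109, 68]);


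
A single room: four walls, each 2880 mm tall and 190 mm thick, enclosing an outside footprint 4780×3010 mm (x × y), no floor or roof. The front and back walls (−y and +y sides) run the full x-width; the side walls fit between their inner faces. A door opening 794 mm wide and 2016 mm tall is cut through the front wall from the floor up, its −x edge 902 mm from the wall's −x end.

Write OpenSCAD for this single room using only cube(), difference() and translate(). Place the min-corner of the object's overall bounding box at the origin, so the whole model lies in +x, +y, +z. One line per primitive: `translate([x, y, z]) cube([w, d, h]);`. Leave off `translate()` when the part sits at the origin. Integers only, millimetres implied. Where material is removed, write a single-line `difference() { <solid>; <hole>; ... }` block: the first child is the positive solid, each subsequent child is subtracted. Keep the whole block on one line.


difference() { cube([4780, 190, 2880]); translate([902, 0, 0]) cube([794, 190, 2016]); }
translate([0, 2820, 0]) cube([4780, 190, 2880]);
translate([0, 190, 0]) cube([190, 2630, 2880]);
translate([4590, 190, 0]) cube([190, 2630, 2880]);


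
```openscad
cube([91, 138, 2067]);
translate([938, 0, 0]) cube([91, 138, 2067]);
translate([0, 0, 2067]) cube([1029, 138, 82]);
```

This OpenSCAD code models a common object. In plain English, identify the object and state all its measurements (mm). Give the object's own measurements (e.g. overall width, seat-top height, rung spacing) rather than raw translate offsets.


A door frame. The clear opening is 847 mm wide and 2067 mm high. Two 91 mm wide jambs, 138 mm deep, stand either side of the opening from the floor to the top of the opening. A 82 mm thick head sits across the top of both jambs, spanning the full outside width of the frame.


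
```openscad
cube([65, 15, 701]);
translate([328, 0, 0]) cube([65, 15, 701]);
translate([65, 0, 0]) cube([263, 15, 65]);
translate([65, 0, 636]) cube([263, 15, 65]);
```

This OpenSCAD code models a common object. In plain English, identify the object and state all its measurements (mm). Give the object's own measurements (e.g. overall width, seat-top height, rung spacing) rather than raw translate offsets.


A rectangular picture frame lying in the x–z plane (depth along y). The opening is 263 mm wide (x) by 571 mm tall (z), surrounded by a border 65 mm wide on all four sides. The frame is 15 mm deep and is made of two full-height vertical stiles with two horizontal rails fitted between them.


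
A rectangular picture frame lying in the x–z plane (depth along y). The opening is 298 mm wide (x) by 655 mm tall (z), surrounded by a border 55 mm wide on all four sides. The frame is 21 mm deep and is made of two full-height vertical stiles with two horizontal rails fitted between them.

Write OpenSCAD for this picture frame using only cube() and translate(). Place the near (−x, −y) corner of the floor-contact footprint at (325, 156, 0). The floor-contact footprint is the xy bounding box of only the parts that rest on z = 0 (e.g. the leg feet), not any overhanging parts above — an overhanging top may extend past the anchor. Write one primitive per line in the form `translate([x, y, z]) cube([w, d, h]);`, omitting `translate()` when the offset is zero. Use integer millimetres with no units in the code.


translate([325, 156, 0]) cube([55, 21, 765]);
translate([678, 156, 0]) cube([55, 21, 765]);
translate([380, 156, 0]) cube([298, 21, 55]);
translate([380, 156, 710]) cube([298, 21, 55]);


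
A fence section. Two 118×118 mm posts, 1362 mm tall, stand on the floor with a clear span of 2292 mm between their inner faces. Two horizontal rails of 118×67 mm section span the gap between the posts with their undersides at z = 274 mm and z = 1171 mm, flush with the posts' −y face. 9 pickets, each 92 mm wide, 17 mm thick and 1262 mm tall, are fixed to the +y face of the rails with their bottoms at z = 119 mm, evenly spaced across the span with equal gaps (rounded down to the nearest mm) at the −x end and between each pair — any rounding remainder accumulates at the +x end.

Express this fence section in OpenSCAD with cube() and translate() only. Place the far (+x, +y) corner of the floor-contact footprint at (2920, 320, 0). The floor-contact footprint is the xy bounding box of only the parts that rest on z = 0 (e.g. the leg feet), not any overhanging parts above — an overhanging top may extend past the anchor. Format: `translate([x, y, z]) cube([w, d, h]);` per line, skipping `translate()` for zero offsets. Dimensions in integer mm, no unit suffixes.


translate([392, 202, 0]) cube([118, 118, 1362]);
translate([2802, 202, 0]) cube([118, 118, 1362]);
translate([510, 202, 274]) cube([2292, 118, 67]);
translate([510, 202, 1171]) cube([2292, 118, 67]);
translate([656, 320, 119]) cube([92, 17, 1262]);
translate([894, 320, 119]) cube([92, 17, 1262]);
translate([1132, 320, 119]) cube([92, 17, 1262]);
translate([1370, 320, 119]) cube([92, 17, 1262]);
translate([1608, 320, 119]) cube([92, 17, 1262]);
translate([1846, 320, 119]) cube([92, 17, 1262]);
translate([2084, 320, 119]) cube([92, 17, 1262]);
translate([2322, 320, 119]) cube([92, 17, 1262]);
translate([2560, 320, 119]) cube([92, 17, 1262]);


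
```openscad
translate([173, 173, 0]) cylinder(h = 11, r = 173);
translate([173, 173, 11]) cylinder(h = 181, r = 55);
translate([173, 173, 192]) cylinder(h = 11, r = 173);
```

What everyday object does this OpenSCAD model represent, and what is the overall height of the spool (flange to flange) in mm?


A spool. The overall height is 203 mm.

Three coaxial cylinders, large–small–large — a spool. Two 11 mm flanges and a 181 mm core give 11 + 181 + 11 = 203 mm.


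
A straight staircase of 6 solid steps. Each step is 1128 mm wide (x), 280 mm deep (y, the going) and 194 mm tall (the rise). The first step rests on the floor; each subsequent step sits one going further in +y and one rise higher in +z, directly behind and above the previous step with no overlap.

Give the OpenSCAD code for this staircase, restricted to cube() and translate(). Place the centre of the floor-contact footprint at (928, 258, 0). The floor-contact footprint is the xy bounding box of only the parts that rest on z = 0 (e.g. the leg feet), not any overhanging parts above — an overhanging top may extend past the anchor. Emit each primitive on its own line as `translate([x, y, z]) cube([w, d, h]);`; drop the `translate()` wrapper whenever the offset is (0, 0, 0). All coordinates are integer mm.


translate([364, 118, 0]) cube([1128, 280, 194]);
translate([364, 398, 194]) cube([1128, 280, 194]);
translate([364, 678, 388]) cube([1128, 280, 194]);
translate([364, 958, 582]) cube([1128, 280, 194]);
translate([364, 1238, 776]) cube([1128, 280, 194]);
translate([364, 1518, 970]) cube([1128, 280, 194]);


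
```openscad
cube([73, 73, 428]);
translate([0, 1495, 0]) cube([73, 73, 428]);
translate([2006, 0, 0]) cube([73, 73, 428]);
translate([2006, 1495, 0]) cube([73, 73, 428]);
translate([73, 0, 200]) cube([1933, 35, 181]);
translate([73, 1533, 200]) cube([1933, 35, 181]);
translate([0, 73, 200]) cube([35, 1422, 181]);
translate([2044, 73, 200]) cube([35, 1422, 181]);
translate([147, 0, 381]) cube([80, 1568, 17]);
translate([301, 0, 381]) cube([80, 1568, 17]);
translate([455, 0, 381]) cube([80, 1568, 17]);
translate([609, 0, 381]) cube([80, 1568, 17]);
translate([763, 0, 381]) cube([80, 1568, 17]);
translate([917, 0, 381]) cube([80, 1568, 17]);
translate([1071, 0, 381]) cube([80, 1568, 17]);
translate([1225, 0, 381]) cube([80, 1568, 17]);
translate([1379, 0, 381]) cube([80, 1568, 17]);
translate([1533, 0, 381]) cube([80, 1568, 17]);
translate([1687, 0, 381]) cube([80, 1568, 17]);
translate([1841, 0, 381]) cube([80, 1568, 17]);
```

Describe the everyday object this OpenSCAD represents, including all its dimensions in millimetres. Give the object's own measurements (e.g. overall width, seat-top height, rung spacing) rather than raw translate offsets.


A bed frame 2079 mm long (x) by 1568 mm wide (y). Four 73×73 mm corner posts, 428 mm tall, at the corners of the footprint. Four rails of 35 mm thickness and 181 mm height run between adjacent posts with their undersides at z = 200 mm, their outer faces flush with the outside of the frame (the two x-running rails run between the posts' inner faces; the two y-running rails run between the posts' inner faces). 12 slats, each 80 mm wide (x) and 17 mm thick, lie across the top of the two x-running rails, running the full 1568 mm width of the frame in y; along x they sit between the end posts with a 74 mm gap after the −x posts and between neighbouring slats, leaving 85 mm before the +x posts.


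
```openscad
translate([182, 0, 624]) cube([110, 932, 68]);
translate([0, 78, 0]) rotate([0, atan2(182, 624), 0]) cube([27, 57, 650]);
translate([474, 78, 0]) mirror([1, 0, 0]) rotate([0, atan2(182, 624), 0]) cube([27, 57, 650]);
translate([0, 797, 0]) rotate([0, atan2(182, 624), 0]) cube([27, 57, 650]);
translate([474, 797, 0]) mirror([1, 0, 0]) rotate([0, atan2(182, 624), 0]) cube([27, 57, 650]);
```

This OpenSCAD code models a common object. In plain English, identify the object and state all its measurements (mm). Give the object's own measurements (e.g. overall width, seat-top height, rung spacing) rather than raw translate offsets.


A sawhorse. A 110×932×68 mm beam (x, y, z) sits on two A-frame leg pairs. Each pair is two raked legs of 27×57 mm section (57 mm along y) splaying symmetrically in x. Each leg rises 624 mm vertically over 182 mm of horizontal reach and is 650 mm long along its own axis. Every leg's outer bottom edge rests on the floor and its outer top edge meets a bottom edge of the beam — the left legs (tilting toward +x) meet the beam's −x bottom edge, the right legs (their mirror images, tilting toward −x) meet its +x bottom edge — so the leg tops tuck under the beam, the beam's underside is 624 mm above the floor, and the feet are 474 mm apart outside-to-outside with the beam centred between them. The two leg pairs are set in 78 mm from either end of the beam.


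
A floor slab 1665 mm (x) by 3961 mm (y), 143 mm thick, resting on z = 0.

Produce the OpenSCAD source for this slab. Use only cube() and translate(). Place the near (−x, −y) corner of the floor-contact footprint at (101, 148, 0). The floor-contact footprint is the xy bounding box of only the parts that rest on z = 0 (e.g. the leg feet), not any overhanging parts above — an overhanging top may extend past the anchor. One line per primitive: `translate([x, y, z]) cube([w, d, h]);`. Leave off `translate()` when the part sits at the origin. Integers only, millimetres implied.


translate([101, 148, 0]) cube([1665, 3961, 143]);


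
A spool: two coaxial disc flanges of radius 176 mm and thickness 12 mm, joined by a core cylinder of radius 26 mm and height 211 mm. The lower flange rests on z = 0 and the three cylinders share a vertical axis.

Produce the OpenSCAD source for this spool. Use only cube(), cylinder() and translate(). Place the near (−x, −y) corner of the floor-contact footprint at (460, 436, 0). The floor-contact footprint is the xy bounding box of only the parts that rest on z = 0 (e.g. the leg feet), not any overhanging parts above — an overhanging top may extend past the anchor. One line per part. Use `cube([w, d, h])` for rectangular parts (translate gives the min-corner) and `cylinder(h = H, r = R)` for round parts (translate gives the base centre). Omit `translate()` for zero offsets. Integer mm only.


translate([636, 612, 0]) cylinder(h = 12, r = 176);
translate([636, 612, 12]) cylinder(h = 211, r = 26);
translate([636, 612, 223]) cylinder(h = 12, r = 176);


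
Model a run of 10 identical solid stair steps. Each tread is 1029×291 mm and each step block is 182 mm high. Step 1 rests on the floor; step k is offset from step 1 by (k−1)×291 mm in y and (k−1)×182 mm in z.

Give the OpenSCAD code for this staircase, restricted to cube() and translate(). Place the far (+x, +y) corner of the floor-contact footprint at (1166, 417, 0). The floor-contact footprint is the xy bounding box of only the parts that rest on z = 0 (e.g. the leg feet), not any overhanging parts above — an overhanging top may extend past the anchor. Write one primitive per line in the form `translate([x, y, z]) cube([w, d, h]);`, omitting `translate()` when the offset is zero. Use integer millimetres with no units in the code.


translate([137, 126, 0]) cube([1029, 291, 182]);
translate([137, 417, 182]) cube([1029, 291, 182]);
translate([137, 708, 364]) cube([1029, 291, 182]);
translate([137, 999, 546]) cube([1029, 291, 182]);
translate([137, 1290, 728]) cube([1029, 291, 182]);
translate([137, 1581, 910]) cube([1029, 291, 182]);
translate([137, 1872, 1092]) cube([1029, 291, 182]);
translate([137, 2163, 1274]) cube([1029, 291, 182]);
translate([137, 2454, 1456]) cube([1029, 291, 182]);
translate([137, 2745, 1638]) cube([1029, 291, 182]);


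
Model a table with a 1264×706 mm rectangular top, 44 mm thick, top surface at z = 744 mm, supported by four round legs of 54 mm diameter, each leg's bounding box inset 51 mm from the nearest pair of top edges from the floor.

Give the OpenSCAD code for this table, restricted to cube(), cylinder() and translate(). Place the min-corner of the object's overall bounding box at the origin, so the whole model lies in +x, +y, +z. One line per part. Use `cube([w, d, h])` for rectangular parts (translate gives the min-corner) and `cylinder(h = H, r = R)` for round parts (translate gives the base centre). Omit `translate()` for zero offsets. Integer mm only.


translate([0, 0, 700]) cube([1264, 706, 44]);
translate([78, 78, 0]) cylinder(h = 700, r = 27);
translate([1186, 78, 0]) cylinder(h = 700, r = 27);
translate([78, 628, 0]) cylinder(h = 700, r = 27);
translate([1186, 628, 0]) cylinder(h = 700, r = 27);


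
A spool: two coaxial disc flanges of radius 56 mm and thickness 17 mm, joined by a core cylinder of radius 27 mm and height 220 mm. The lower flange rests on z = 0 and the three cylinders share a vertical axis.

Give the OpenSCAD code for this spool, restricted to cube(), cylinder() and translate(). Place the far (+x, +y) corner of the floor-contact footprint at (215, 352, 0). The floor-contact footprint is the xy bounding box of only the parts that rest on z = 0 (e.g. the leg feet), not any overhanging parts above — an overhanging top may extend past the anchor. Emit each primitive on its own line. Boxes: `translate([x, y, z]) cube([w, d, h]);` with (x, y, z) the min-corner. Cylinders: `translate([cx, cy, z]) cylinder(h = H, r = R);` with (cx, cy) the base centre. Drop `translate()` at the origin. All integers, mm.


translate([159, 296, 0]) cylinder(h = 17, r = 56);
translate([159, 296, 17]) cylinder(h = 220, r = 27);
translate([159, 296, 237]) cylinder(h = 17, r = 56);


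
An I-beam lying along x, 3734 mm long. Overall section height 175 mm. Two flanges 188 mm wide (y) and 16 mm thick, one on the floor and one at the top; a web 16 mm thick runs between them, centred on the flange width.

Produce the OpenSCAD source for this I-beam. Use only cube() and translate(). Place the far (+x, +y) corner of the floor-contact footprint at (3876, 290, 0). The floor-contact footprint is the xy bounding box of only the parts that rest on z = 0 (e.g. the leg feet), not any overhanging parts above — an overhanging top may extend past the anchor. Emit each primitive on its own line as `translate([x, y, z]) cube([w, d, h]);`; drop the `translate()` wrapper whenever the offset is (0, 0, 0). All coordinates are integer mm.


translate([142, 102, 0]) cube([3734, 188, 16]);
translate([142, 188, 16]) cube([3734, 16, 143]);
translate([142, 102, 159]) cube([3734, 188, 16]);


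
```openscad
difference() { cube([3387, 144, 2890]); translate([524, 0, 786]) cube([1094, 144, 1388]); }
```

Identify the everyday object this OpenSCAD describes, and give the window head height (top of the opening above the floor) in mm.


A wall with a window opening. The window head height is 2174 mm.

A wall with a rectangular opening subtracted — a window. Sill at z = 786, opening 1388 mm tall, so the head is at 786 + 1388 = 2174 mm.


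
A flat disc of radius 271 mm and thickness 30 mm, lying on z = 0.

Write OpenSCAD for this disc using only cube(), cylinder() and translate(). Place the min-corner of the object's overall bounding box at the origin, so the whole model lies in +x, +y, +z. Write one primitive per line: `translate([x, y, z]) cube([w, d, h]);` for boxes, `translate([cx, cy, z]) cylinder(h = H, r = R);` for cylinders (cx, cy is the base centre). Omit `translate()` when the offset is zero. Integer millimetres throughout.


translate([271, 271, 0]) cylinder(h = 30, r = 271);


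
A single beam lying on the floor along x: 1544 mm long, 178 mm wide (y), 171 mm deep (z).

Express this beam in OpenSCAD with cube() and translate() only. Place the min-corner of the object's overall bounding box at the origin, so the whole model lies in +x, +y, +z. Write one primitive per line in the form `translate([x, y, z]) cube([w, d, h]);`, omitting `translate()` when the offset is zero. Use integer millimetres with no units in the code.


cube([1544, 178, 171]);


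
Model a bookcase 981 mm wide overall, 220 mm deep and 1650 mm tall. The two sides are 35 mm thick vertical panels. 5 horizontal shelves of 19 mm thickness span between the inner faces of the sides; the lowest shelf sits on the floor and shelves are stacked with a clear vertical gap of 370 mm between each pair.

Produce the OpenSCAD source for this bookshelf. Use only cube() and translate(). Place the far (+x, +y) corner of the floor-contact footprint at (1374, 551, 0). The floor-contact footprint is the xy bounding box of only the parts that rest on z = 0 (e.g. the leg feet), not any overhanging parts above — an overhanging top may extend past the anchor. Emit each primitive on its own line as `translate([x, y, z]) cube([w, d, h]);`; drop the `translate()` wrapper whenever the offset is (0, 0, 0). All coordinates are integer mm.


translate([393, 331, 0]) cube([35, 220, 1650]);
translate([1339, 331, 0]) cube([35, 220, 1650]);
translate([428, 331, 0]) cube([911, 220, 19]);
translate([428, 331, 389]) cube([911, 220, 19]);
translate([428, 331, 778]) cube([911, 220, 19]);
translate([428, 331, 1167]) cube([911, 220, 19]);
translate([428, 331, 1556]) cube([911, 220, 19]);


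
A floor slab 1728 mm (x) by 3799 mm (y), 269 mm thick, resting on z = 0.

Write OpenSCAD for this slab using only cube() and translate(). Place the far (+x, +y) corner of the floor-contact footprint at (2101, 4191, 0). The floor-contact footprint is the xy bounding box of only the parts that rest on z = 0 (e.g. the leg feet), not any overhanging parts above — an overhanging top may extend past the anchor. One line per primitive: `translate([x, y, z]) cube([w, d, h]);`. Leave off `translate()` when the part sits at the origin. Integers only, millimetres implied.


translate([373, 392, 0]) cube([1728, 3799, 269]);


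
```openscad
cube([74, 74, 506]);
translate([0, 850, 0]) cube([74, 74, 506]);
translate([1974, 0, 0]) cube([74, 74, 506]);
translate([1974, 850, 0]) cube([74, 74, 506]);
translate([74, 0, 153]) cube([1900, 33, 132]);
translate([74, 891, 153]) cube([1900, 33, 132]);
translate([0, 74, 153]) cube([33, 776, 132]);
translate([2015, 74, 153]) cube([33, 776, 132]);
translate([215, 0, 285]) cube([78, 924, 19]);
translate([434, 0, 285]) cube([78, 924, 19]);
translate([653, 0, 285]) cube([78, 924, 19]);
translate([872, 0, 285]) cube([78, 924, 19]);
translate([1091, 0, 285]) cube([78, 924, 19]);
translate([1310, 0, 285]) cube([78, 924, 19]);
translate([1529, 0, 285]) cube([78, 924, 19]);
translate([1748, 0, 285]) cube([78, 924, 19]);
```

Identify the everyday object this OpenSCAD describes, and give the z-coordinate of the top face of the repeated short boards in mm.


A bed frame. The slat-top height is 304 mm.

Four posts, four rails, and a row of slats — a bed frame. Slats sit on the rails at z = 153 + 132 = 285; with slat thickness 19, the top is 304 mm.


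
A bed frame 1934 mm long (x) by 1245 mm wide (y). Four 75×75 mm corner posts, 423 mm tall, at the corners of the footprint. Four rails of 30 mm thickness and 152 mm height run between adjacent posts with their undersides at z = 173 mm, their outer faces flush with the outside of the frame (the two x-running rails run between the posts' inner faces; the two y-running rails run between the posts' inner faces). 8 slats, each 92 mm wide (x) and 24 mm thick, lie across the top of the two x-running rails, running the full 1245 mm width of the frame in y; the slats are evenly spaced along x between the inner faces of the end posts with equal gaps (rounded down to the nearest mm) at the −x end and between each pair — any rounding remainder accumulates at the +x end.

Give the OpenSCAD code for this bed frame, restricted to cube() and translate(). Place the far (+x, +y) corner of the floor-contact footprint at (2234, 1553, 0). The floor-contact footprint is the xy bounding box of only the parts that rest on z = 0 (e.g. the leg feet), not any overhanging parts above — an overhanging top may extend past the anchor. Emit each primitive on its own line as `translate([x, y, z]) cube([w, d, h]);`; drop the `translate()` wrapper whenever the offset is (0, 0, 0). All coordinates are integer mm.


translate([300, 308, 0]) cube([75, 75, 423]);
translate([300, 1478, 0]) cube([75, 75, 423]);
translate([2159, 308, 0]) cube([75, 75, 423]);
translate([2159, 1478, 0]) cube([75, 75, 423]);
translate([375, 308, 173]) cube([1784, 30, 152]);
translate([375, 1523, 173]) cube([1784, 30, 152]);
translate([300, 383, 173]) cube([30, 1095, 152]);
translate([2204, 383, 173]) cube([30, 1095, 152]);
translate([491, 308, 325]) cube([92, 1245, 24]);
translate([699, 308, 325]) cube([92, 1245, 24]);
translate([907, 308, 325]) cube([92, 1245, 24]);
translate([1115, 308, 325]) cube([92, 1245, 24]);
translate([1323, 308, 325]) cube([92, 1245, 24]);
translate([1531, 308, 325]) cube([92, 1245, 24]);
translate([1739, 308, 325]) cube([92, 1245, 24]);
translate([1947, 308, 325]) cube([92, 1245, 24]);


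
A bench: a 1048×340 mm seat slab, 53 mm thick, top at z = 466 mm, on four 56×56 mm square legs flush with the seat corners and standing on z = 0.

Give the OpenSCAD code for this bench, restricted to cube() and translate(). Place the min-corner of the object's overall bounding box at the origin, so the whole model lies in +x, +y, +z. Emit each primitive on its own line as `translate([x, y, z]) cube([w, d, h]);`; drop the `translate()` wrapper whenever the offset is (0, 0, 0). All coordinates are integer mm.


translate([0, 0, 413]) cube([1048, 340, 53]);
cube([56, 56, 413]);
translate([0, 284, 0]) cube([56, 56, 413]);
translate([992, 0, 0]) cube([56, 56, 413]);
translate([992, 284, 0]) cube([56, 56, 413]);


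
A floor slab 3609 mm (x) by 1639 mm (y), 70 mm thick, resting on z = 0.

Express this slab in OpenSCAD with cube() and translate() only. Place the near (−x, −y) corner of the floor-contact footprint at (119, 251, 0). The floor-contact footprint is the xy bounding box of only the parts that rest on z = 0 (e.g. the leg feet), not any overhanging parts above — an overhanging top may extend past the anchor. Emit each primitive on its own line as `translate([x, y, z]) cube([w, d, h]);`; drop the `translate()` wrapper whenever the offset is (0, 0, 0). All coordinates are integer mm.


translate([119, 251, 0]) cube([3609, 1639, 70]);


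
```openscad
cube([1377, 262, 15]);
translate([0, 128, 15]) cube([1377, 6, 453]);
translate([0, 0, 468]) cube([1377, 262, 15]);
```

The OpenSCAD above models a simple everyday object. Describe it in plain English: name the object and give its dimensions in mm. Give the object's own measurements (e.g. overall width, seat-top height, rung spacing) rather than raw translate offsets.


An I-beam lying along x, 1377 mm long. Overall section height 483 mm. Two flanges 262 mm wide (y) and 15 mm thick, one on the floor and one at the top; a web 6 mm thick runs between them, centred on the flange width.


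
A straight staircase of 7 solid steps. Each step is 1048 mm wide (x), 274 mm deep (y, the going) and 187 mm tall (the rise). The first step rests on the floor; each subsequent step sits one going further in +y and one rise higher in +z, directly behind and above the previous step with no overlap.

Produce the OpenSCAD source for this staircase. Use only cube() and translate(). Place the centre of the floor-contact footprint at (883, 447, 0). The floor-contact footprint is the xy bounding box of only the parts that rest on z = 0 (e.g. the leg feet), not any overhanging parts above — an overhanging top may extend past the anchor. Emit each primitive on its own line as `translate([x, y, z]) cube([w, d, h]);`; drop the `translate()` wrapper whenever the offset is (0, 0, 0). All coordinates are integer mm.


translate([359, 310, 0]) cube([1048, 274, 187]);
translate([359, 584, 187]) cube([1048, 274, 187]);
translate([359, 858, 374]) cube([1048, 274, 187]);
translate([359, 1132, 561]) cube([1048, 274, 187]);
translate([359, 1406, 748]) cube([1048, 274, 187]);
translate([359, 1680, 935]) cube([1048, 274, 187]);
translate([359, 1954, 1122]) cube([1048, 274, 187]);


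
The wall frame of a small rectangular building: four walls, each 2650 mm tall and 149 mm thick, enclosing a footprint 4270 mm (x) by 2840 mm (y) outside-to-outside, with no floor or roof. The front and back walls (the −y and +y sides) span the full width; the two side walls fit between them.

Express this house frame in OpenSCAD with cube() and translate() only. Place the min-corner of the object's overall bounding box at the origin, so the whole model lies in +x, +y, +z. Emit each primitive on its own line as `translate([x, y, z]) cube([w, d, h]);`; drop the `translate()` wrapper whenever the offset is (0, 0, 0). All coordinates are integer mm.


cube([4270, 149, 2650]);
translate([0, 2691, 0]) cube([4270, 149, 2650]);
translate([0, 149, 0]) cube([149, 2542, 2650]);
translate([4121, 149, 0]) cube([149, 2542, 2650]);
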